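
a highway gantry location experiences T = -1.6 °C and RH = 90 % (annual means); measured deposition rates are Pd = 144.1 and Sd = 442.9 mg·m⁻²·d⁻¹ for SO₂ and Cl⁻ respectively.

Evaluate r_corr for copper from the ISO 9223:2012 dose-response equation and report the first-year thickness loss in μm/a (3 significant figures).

copper: f(T) = +0.126·(T−10) [T≤10 °C] = -1.4616
  sulphur-dioxide contribution → 0.9055 μm/a
  chloride contribution → 1.254 μm/a
  ⇒ r_corr(copper) = 2.159 μm/a

r_corr = 2.16 μm/a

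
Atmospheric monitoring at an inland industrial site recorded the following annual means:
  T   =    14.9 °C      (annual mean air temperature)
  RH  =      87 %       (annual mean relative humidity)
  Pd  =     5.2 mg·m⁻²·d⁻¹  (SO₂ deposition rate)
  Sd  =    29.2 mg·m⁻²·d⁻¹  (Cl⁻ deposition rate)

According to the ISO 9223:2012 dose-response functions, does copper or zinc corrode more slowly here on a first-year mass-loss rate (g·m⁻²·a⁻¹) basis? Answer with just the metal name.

copper: T>10 °C ⇒ hinge -0.080·(14.9−10) = -0.3920
  Pd branch = 0.0053·Pd^0.26·e^(0.059·RH+f) = 0.932 μm/a
  Sd branch = 0.01025·Sd^0.27·e^(0.036·RH+0.049·T) = 1.212 μm/a
  sum: 0.932 + 1.212 → r_corr = 2.144 μm/a
  mass loss = 2.144 μm/a × 8.96 g/cm³ = 19.21 g·m⁻²·a⁻¹
zinc: T>10 °C ⇒ hinge -0.071·(14.9−10) = -0.3479
  Pd branch = 0.0129·Pd^0.44·e^(0.046·RH+f) = 1.029 μm/a
  Sd branch = 0.0175·Sd^0.57·e^(0.008·RH+0.085·T) = 0.8523 μm/a
  r_corr = 1.029 + 0.8523 = 1.882 μm/a
  mass loss = 1.882 μm/a × 7.14 g/cm³ = 13.44 g·m⁻²·a⁻¹
Ordering by g·m⁻²·a⁻¹: copper (19.2) > zinc (13.4)

zinc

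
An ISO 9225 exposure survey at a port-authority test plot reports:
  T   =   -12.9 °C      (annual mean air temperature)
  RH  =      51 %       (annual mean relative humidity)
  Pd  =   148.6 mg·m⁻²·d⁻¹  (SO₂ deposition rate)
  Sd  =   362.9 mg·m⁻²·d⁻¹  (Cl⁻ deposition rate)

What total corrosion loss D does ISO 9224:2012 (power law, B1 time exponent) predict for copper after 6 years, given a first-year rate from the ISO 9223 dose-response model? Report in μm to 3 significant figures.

copper: temperature factor f = +0.126·(-22.9) = -2.8854
  Pd branch = 0.0053·Pd^0.26·e^(0.059·RH+f) = 0.02201 μm/a
  Sd branch = 0.01025·Sd^0.27·e^(0.036·RH+0.049·T) = 0.1678 μm/a
  r_corr = 0.02201 + 0.1678 = 0.1898 μm/a
Power-law: D(6) = r_corr · 6^0.667
  D(6) = 0.1898 × 6^0.667 = 0.1898 × 3.304 = 0.627 μm

D(6) = 0.627 μm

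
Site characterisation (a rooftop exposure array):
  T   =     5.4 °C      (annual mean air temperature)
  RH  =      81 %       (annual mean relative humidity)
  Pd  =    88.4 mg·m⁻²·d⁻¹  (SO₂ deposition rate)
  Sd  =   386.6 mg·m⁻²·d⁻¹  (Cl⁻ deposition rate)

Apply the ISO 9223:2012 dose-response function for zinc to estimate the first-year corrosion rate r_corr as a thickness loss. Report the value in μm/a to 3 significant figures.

r_corr = 4.81 μm/a

zinc: T≤10 °C ⇒ hinge +0.038·(5.4−10) = -0.1748
  SO₂ term: 0.0129·88.4^0.44·exp(0.046·81-0.1748) = 3.231
  Sd branch = 0.0175·Sd^0.57·e^(0.008·RH+0.085·T) = 1.58 μm/a
  r_corr = 3.231 + 1.58 = 4.81 μm/a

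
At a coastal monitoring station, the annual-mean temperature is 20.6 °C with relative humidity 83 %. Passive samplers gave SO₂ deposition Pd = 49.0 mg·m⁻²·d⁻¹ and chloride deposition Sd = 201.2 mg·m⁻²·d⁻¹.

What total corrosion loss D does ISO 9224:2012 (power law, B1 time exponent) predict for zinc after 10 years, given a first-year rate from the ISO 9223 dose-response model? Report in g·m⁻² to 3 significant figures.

D(10) = 258 g·m⁻²

zinc: f(T) = -0.071·(T−10) [T>10 °C] = -0.7526
  sulphur-dioxide contribution → 1.533 μm/a
  chloride contribution → 4.026 μm/a
  ⇒ r_corr(zinc) = 5.56 μm/a
Long-term exponent b (ISO 9224 Table 2, B1) = 0.813
  D(10) = 5.56 × 10^0.813 = 5.56 × 6.501 = 36.14 μm
  Mass loss = 36.14 μm × 7.14 g/cm³ = 258.1 g·m⁻²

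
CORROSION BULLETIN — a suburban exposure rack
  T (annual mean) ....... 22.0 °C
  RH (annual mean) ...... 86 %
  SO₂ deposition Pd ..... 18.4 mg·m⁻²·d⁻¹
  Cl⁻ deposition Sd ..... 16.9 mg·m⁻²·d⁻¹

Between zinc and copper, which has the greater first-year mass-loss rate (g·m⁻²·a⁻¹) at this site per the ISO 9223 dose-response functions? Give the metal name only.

zinc: f(T) = -0.071·(T−10) [T>10 °C] = -0.8520
  sulphur-dioxide contribution → 1.036 μm/a
  chloride contribution → 1.132 μm/a
  ⇒ r_corr(zinc) = 2.168 μm/a
  mass loss = 2.168 μm/a × 7.14 g/cm³ = 15.48 g·m⁻²·a⁻¹
copper: temperature factor f = -0.080·(12.0) = -0.9600
  sulphur-dioxide contribution → 0.6915 μm/a
  chloride contribution → 1.429 μm/a
  ⇒ r_corr(copper) = 2.12 μm/a
  mass loss = 2.12 μm/a × 8.96 g/cm³ = 19 g·m⁻²·a⁻¹
Ordering by g·m⁻²·a⁻¹: copper (19) > zinc (15.5)

copper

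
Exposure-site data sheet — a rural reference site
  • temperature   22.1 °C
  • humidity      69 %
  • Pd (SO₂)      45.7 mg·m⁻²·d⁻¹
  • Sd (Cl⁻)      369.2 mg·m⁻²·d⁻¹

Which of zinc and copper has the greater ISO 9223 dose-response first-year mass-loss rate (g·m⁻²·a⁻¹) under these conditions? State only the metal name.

zinc: T>10 °C ⇒ hinge -0.071·(22.1−10) = -0.8591
  SO₂ term: 0.0129·45.7^0.44·exp(0.046·69-0.8591) = 0.7019
  Cl⁻ term: 0.0175·369.2^0.57·exp(0.008·69+0.085·22.1) = 5.78
  r_corr = 0.7019 + 5.78 = 6.482 μm/a
  mass loss = 6.482 μm/a × 7.14 g/cm³ = 46.28 g·m⁻²·a⁻¹
copper: f(T) = -0.080·(T−10) [T>10 °C] = -0.9680
  SO₂ term: 0.0053·45.7^0.26·exp(0.059·69-0.9680) = 0.3188
  Cl⁻ term: 0.01025·369.2^0.27·exp(0.036·69+0.049·22.1) = 1.79
  r_corr = 0.3188 + 1.79 = 2.109 μm/a
  mass loss = 2.109 μm/a × 8.96 g/cm³ = 18.9 g·m⁻²·a⁻¹
Ordering by g·m⁻²·a⁻¹: zinc (46.3) > copper (18.9)

zinc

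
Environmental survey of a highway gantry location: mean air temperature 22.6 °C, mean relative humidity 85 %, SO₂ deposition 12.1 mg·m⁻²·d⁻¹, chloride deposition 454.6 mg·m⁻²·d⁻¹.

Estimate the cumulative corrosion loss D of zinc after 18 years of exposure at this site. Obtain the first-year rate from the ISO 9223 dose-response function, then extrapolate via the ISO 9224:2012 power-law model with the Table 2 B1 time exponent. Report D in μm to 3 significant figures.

D(18) = 89.2 μm

zinc: f(T) = -0.071·(T−10) [T>10 °C] = -0.8946
  SO₂ term: 0.0129·12.1^0.44·exp(0.046·85-0.8946) = 0.7881
  Cl⁻ term: 0.0175·454.6^0.57·exp(0.008·85+0.085·22.6) = 7.718
  sum: 0.7881 + 7.718 → r_corr = 8.506 μm/a
Long-term exponent b (ISO 9224 Table 2, B1) = 0.813
  D(18) = 8.506 × 18^0.813 = 8.506 × 10.48 = 89.18 μm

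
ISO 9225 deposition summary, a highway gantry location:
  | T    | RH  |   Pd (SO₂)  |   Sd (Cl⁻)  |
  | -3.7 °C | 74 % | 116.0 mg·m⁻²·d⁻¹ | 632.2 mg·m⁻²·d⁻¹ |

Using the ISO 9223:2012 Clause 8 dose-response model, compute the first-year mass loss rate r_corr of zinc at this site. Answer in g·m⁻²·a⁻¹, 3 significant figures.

zinc: temperature factor f = +0.038·(-13.7) = -0.5206
  Pd branch = 0.0129·Pd^0.44·e^(0.046·RH+f) = 1.867 μm/a
  Sd branch = 0.0175·Sd^0.57·e^(0.008·RH+0.085·T) = 0.9121 μm/a
  r_corr = 1.867 + 0.9121 = 2.779 μm/a
Convert to mass loss: 2.779 μm/a × 7.14 g/cm³ = 19.84 g·m⁻²·a⁻¹

r_corr = 19.8 g·m⁻²·a⁻¹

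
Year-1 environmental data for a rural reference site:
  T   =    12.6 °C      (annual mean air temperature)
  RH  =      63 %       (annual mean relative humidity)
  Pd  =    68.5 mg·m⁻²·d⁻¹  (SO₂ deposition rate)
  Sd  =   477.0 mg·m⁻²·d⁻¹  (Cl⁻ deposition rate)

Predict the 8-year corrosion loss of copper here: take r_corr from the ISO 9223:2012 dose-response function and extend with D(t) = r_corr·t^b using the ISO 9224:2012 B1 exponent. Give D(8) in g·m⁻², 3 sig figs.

copper: T>10 °C ⇒ hinge -0.080·(12.6−10) = -0.2080
  sulphur-dioxide contribution → 0.5315 μm/a
  chloride contribution → 0.9706 μm/a
  ⇒ r_corr(copper) = 1.502 μm/a
Power-law: D(8) = r_corr · 8^0.667
  D(8) = 1.502 × 8^0.667 = 1.502 × 4.003 = 6.012 μm
  Mass loss = 6.012 μm × 8.96 g/cm³ = 53.87 g·m⁻²

D(8) = 53.9 g·m⁻²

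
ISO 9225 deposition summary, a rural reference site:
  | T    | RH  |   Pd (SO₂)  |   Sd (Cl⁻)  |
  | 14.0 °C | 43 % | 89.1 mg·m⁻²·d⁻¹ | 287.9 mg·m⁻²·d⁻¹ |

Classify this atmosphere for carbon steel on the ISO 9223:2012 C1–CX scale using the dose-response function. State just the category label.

carbon steel: f(T) = -0.054·(T−10) [T>10 °C] = -0.2160
  Pd branch = 1.77·Pd^0.52·e^(0.02·RH+f) = 34.8 μm/a
  Cl⁻ term: 0.102·287.9^0.62·exp(0.033·43+0.04·14.0) = 24.71
  sum: 34.8 + 24.71 → r_corr = 59.51 μm/a
59.5 μm/a falls in (50, 80] for carbon steel → category C4

C4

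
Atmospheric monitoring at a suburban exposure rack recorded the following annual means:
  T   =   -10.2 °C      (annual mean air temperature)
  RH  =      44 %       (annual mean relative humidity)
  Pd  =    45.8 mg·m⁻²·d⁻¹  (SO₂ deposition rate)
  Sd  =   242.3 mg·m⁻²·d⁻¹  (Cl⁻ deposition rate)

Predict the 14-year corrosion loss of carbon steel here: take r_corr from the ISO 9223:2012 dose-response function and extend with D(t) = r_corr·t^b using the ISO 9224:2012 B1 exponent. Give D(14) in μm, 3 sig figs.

D(14) = 40.6 μm

carbon steel: T≤10 °C ⇒ hinge +0.150·(-10.2−10) = -3.0300
  sulphur-dioxide contribution → 1.506 μm/a
  chloride contribution → 8.716 μm/a
  ⇒ r_corr(carbon steel) = 10.22 μm/a
ISO 9224: D(t) = r_corr · t^b with b = 0.523 (carbon steel, B1)
  D(14) = 10.22 × 14^0.523 = 10.22 × 3.976 = 40.64 μm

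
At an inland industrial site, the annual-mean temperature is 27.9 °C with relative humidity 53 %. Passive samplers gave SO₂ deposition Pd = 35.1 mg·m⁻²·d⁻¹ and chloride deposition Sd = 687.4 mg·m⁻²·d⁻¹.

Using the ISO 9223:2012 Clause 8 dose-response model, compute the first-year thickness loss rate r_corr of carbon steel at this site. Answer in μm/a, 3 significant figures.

r_corr = 115 μm/a

carbon steel: f(T) = -0.054·(T−10) [T>10 °C] = -0.9666
  sulphur-dioxide contribution → 12.36 μm/a
  chloride contribution → 102.8 μm/a
  ⇒ r_corr(carbon steel) = 115.1 μm/a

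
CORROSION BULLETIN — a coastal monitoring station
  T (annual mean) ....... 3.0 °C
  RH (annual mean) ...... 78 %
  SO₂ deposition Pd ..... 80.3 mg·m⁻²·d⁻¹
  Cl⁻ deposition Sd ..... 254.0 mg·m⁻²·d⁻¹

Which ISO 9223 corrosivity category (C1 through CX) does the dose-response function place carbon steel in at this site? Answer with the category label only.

C4

carbon steel: temperature factor f = +0.150·(-7.0) = -1.0500
  Pd branch = 1.77·Pd^0.52·e^(0.02·RH+f) = 28.83 μm/a
  Sd branch = 0.102·Sd^0.62·e^(0.033·RH+0.04·T) = 46.73 μm/a
  r_corr = 28.83 + 46.73 = 75.56 μm/a
ISO 9223 Table 2 (carbon steel): 50 < 75.6 ≤ 80 μm/a ⇒ C4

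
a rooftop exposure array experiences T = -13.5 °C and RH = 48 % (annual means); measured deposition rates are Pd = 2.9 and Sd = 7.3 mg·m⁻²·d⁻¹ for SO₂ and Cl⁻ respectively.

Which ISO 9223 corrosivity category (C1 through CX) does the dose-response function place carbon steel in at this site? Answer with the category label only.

C1

carbon steel: T≤10 °C ⇒ hinge +0.150·(-13.5−10) = -3.5250
  Pd branch = 1.77·Pd^0.52·e^(0.02·RH+f) = 0.2368 μm/a
  Cl⁻ term: 0.102·7.3^0.62·exp(0.033·48+0.04·-13.5) = 0.9937
  sum: 0.2368 + 0.9937 → r_corr = 1.231 μm/a
1.23 μm/a falls in (0, 1.3] for carbon steel → category C1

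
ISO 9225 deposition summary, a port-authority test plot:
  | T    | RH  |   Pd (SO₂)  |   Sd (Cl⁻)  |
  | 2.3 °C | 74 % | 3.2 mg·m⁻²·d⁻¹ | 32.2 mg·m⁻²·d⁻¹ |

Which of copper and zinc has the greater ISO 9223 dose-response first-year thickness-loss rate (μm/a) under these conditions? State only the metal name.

copper: f(T) = +0.126·(T−10) [T≤10 °C] = -0.9702
  SO₂ term: 0.0053·3.2^0.26·exp(0.059·74-0.9702) = 0.214
  Sd branch = 0.01025·Sd^0.27·e^(0.036·RH+0.049·T) = 0.4205 μm/a
  sum: 0.214 + 0.4205 → r_corr = 0.6345 μm/a
zinc: T≤10 °C ⇒ hinge +0.038·(2.3−10) = -0.2926
  SO₂ term: 0.0129·3.2^0.44·exp(0.046·74-0.2926) = 0.4832
  Sd branch = 0.0175·Sd^0.57·e^(0.008·RH+0.085·T) = 0.2783 μm/a
  sum: 0.4832 + 0.2783 → r_corr = 0.7615 μm/a
Ordering by μm/a: zinc (0.761) > copper (0.634)

zinc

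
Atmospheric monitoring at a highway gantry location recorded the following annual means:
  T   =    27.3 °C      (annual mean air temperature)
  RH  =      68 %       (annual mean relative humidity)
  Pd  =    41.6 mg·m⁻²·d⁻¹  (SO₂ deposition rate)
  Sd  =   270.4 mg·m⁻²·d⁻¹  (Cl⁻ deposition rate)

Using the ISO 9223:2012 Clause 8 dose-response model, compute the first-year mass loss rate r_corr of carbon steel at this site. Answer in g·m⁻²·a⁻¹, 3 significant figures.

r_corr = 872 g·m⁻²·a⁻¹

carbon steel: T>10 °C ⇒ hinge -0.054·(27.3−10) = -0.9342
  Pd branch = 1.77·Pd^0.52·e^(0.02·RH+f) = 18.83 μm/a
  Cl⁻ term: 0.102·270.4^0.62·exp(0.033·68+0.04·27.3) = 92.31
  r_corr = 18.83 + 92.31 = 111.1 μm/a
Convert to mass loss: 111.1 μm/a × 7.85 g/cm³ = 872.4 g·m⁻²·a⁻¹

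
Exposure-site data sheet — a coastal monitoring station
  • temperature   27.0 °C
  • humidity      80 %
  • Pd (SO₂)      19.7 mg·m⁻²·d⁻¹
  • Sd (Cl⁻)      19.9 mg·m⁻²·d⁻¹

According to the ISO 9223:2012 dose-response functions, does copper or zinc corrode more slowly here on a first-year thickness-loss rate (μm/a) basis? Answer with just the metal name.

copper: T>10 °C ⇒ hinge -0.080·(27.0−10) = -1.3600
  Pd branch = 0.0053·Pd^0.26·e^(0.059·RH+f) = 0.3312 μm/a
  Cl⁻ term: 0.01025·19.9^0.27·exp(0.036·80+0.049·27.0) = 1.537
  sum: 0.3312 + 1.537 → r_corr = 1.868 μm/a
zinc: temperature factor f = -0.071·(17.0) = -1.2070
  Pd branch = 0.0129·Pd^0.44·e^(0.046·RH+f) = 0.5678 μm/a
  Cl⁻ term: 0.0175·19.9^0.57·exp(0.008·80+0.085·27.0) = 1.812
  sum: 0.5678 + 1.812 → r_corr = 2.379 μm/a
Ordering by μm/a: zinc (2.38) > copper (1.87)

copper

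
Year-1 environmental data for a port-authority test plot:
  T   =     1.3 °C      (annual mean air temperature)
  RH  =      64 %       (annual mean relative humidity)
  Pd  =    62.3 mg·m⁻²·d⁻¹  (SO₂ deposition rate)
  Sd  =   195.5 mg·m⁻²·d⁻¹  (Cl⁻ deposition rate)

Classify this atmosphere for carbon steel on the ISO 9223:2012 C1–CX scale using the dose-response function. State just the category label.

C3

carbon steel: f(T) = +0.150·(T−10) [T≤10 °C] = -1.3050
  Pd branch = 1.77·Pd^0.52·e^(0.02·RH+f) = 14.8 μm/a
  Cl⁻ term: 0.102·195.5^0.62·exp(0.033·64+0.04·1.3) = 23.38
  r_corr = 14.8 + 23.38 = 38.18 μm/a
Category bounds: 25…50 μm/a bracket r_corr ⇒ C3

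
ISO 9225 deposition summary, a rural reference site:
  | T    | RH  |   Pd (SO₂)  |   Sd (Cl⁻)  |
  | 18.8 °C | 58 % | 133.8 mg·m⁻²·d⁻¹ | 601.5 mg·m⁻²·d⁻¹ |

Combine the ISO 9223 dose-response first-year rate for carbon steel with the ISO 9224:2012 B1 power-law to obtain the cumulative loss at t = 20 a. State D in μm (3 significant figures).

D(20) = 586 μm

carbon steel: T>10 °C ⇒ hinge -0.054·(18.8−10) = -0.4752
  SO₂ term: 1.77·133.8^0.52·exp(0.02·58-0.4752) = 44.79
  Cl⁻ term: 0.102·601.5^0.62·exp(0.033·58+0.04·18.8) = 77.55
  sum: 44.79 + 77.55 → r_corr = 122.3 μm/a
Power-law: D(20) = r_corr · 20^0.523
  D(20) = 122.3 × 20^0.523 = 122.3 × 4.791 = 586.1 μm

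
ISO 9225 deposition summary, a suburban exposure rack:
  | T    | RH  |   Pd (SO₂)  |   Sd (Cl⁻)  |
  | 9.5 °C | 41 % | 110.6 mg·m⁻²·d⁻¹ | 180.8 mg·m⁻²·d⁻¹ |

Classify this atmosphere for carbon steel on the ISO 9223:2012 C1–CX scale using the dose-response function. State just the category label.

C4

carbon steel: f(T) = +0.150·(T−10) [T≤10 °C] = -0.0750
  SO₂ term: 1.77·110.6^0.52·exp(0.02·41-0.0750) = 43.08
  Sd branch = 0.102·Sd^0.62·e^(0.033·RH+0.04·T) = 14.48 μm/a
  sum: 43.08 + 14.48 → r_corr = 57.56 μm/a
ISO 9223 Table 2 (carbon steel): 50 < 57.6 ≤ 80 μm/a ⇒ C4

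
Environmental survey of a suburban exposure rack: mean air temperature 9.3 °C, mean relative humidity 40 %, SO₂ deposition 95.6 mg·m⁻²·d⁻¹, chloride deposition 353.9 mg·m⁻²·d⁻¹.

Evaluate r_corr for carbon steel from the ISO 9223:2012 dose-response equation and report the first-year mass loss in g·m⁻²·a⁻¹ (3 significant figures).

carbon steel: T≤10 °C ⇒ hinge +0.150·(9.3−10) = -0.1050
  sulphur-dioxide contribution → 37.99 μm/a
  chloride contribution → 21.07 μm/a
  ⇒ r_corr(carbon steel) = 59.06 μm/a
Convert to mass loss: 59.06 μm/a × 7.85 g/cm³ = 463.6 g·m⁻²·a⁻¹

r_corr = 464 g·m⁻²·a⁻¹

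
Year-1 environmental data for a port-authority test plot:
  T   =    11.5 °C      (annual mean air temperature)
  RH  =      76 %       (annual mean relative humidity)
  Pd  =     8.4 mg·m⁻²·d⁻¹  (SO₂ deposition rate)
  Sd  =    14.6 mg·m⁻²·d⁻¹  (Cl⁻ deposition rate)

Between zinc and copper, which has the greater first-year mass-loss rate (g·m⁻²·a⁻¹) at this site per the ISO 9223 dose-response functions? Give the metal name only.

copper

zinc: temperature factor f = -0.071·(1.5) = -0.1065
  SO₂ term: 0.0129·8.4^0.44·exp(0.046·76-0.1065) = 0.9757
  Cl⁻ term: 0.0175·14.6^0.57·exp(0.008·76+0.085·11.5) = 0.3938
  sum: 0.9757 + 0.3938 → r_corr = 1.37 μm/a
  mass loss = 1.37 μm/a × 7.14 g/cm³ = 9.778 g·m⁻²·a⁻¹
copper: T>10 °C ⇒ hinge -0.080·(11.5−10) = -0.1200
  SO₂ term: 0.0053·8.4^0.26·exp(0.059·76-0.1200) = 0.7242
  Sd branch = 0.01025·Sd^0.27·e^(0.036·RH+0.049·T) = 0.5729 μm/a
  sum: 0.7242 + 0.5729 → r_corr = 1.297 μm/a
  mass loss = 1.297 μm/a × 8.96 g/cm³ = 11.62 g·m⁻²·a⁻¹
Ordering by g·m⁻²·a⁻¹: copper (11.6) > zinc (9.78)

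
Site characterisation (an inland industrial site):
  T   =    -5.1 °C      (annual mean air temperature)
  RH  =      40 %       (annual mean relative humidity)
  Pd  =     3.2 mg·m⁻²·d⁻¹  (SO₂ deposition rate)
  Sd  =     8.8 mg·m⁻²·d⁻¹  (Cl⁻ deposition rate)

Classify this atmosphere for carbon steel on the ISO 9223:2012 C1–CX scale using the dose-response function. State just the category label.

C2

carbon steel: T≤10 °C ⇒ hinge +0.150·(-5.1−10) = -2.2650
  SO₂ term: 1.77·3.2^0.52·exp(0.02·40-2.2650) = 0.7489
  Cl⁻ term: 0.102·8.8^0.62·exp(0.033·40+0.04·-5.1) = 1.199
  sum: 0.7489 + 1.199 → r_corr = 1.948 μm/a
1.95 μm/a falls in (1.3, 25] for carbon steel → category C2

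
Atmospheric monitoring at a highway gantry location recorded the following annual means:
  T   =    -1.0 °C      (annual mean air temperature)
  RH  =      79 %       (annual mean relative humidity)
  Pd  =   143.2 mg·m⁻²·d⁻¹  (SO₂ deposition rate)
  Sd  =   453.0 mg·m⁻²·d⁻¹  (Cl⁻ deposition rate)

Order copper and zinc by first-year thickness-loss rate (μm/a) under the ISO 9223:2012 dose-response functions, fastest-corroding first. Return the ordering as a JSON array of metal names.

["zinc", "copper"]

copper: T≤10 °C ⇒ hinge +0.126·(-1.0−10) = -1.3860
  SO₂ term: 0.0053·143.2^0.26·exp(0.059·79-1.3860) = 0.5095
  Cl⁻ term: 0.01025·453.0^0.27·exp(0.036·79+0.049·-1.0) = 0.8744
  sum: 0.5095 + 0.8744 → r_corr = 1.384 μm/a
zinc: T≤10 °C ⇒ hinge +0.038·(-1.0−10) = -0.4180
  Pd branch = 0.0129·Pd^0.44·e^(0.046·RH+f) = 2.857 μm/a
  Cl⁻ term: 0.0175·453.0^0.57·exp(0.008·79+0.085·-1.0) = 0.9876
  r_corr = 2.857 + 0.9876 = 3.844 μm/a
Ordering by μm/a: zinc (3.84) > copper (1.38)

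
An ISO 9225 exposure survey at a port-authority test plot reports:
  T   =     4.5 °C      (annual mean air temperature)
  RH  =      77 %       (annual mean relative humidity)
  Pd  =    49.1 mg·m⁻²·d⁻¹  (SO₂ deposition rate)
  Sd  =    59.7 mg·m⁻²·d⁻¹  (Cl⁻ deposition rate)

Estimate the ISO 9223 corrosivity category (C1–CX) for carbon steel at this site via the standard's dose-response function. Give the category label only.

carbon steel: f(T) = +0.150·(T−10) [T≤10 °C] = -0.8250
  Pd branch = 1.77·Pd^0.52·e^(0.02·RH+f) = 27.41 μm/a
  Cl⁻ term: 0.102·59.7^0.62·exp(0.033·77+0.04·4.5) = 19.56
  r_corr = 27.41 + 19.56 = 46.97 μm/a
47 μm/a falls in (25, 50] for carbon steel → category C3

C3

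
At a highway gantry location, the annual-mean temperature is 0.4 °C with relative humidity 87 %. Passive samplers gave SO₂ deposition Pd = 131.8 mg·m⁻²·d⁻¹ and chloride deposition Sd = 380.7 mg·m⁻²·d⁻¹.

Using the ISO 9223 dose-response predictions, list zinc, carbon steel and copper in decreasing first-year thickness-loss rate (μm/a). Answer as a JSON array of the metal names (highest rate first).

["carbon steel", "zinc", "copper"]

zinc: temperature factor f = +0.038·(-9.6) = -0.3648
  sulphur-dioxide contribution → 4.197 μm/a
  chloride contribution → 1.074 μm/a
  total first-year rate 5.271 μm/a
carbon steel: T≤10 °C ⇒ hinge +0.150·(0.4−10) = -1.4400
  sulphur-dioxide contribution → 30.24 μm/a
  chloride contribution → 72.84 μm/a
  ⇒ r_corr(carbon steel) = 103.1 μm/a
copper: temperature factor f = +0.126·(-9.6) = -1.2096
  sulphur-dioxide contribution → 0.9536 μm/a
  chloride contribution → 1.192 μm/a
  total first-year rate 2.145 μm/a
Ordering by μm/a: carbon steel (103) > zinc (5.27) > copper (2.15)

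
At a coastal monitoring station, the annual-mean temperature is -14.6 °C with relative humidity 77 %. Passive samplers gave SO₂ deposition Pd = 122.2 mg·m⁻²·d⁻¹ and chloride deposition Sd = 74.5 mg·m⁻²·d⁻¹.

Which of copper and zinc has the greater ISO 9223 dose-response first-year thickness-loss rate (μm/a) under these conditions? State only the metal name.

copper: T≤10 °C ⇒ hinge +0.126·(-14.6−10) = -3.0996
  sulphur-dioxide contribution → 0.0783 μm/a
  chloride contribution → 0.2567 μm/a
  total first-year rate 0.335 μm/a
zinc: temperature factor f = +0.038·(-24.6) = -0.9348
  sulphur-dioxide contribution → 1.449 μm/a
  chloride contribution → 0.1093 μm/a
  total first-year rate 1.559 μm/a
Ordering by μm/a: zinc (1.56) > copper (0.335)

zinc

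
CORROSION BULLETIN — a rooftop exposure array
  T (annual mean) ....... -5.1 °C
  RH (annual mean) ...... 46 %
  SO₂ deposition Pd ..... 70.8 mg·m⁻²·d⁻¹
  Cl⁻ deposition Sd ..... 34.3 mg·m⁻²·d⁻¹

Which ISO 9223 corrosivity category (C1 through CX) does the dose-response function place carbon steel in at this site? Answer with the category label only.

C2

carbon steel: T≤10 °C ⇒ hinge +0.150·(-5.1−10) = -2.2650
  Pd branch = 1.77·Pd^0.52·e^(0.02·RH+f) = 4.225 μm/a
  Cl⁻ term: 0.102·34.3^0.62·exp(0.033·46+0.04·-5.1) = 3.397
  r_corr = 4.225 + 3.397 = 7.623 μm/a
ISO 9223 Table 2 (carbon steel): 1.3 < 7.62 ≤ 25 μm/a ⇒ C2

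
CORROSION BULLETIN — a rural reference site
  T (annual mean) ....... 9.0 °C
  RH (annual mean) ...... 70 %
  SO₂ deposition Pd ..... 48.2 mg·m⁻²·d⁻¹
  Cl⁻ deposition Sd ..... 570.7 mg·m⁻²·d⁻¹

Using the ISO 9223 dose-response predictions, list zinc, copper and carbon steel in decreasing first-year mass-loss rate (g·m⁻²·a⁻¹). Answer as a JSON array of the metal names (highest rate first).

["carbon steel", "zinc", "copper"]

zinc: temperature factor f = +0.038·(-1.0) = -0.0380
  SO₂ term: 0.0129·48.2^0.44·exp(0.046·70-0.0380) = 1.71
  Sd branch = 0.0175·Sd^0.57·e^(0.008·RH+0.085·T) = 2.453 μm/a
  sum: 1.71 + 2.453 → r_corr = 4.163 μm/a
  mass loss = 4.163 μm/a × 7.14 g/cm³ = 29.72 g·m⁻²·a⁻¹
copper: f(T) = +0.126·(T−10) [T≤10 °C] = -0.1260
  SO₂ term: 0.0053·48.2^0.26·exp(0.059·70-0.1260) = 0.7958
  Cl⁻ term: 0.01025·570.7^0.27·exp(0.036·70+0.049·9.0) = 1.099
  r_corr = 0.7958 + 1.099 = 1.895 μm/a
  mass loss = 1.895 μm/a × 8.96 g/cm³ = 16.97 g·m⁻²·a⁻¹
carbon steel: f(T) = +0.150·(T−10) [T≤10 °C] = -0.1500
  Pd branch = 1.77·Pd^0.52·e^(0.02·RH+f) = 46.35 μm/a
  Sd branch = 0.102·Sd^0.62·e^(0.033·RH+0.04·T) = 75.36 μm/a
  sum: 46.35 + 75.36 → r_corr = 121.7 μm/a
  mass loss = 121.7 μm/a × 7.85 g/cm³ = 955.4 g·m⁻²·a⁻¹
Ordering by g·m⁻²·a⁻¹: carbon steel (955) > zinc (29.7) > copper (17)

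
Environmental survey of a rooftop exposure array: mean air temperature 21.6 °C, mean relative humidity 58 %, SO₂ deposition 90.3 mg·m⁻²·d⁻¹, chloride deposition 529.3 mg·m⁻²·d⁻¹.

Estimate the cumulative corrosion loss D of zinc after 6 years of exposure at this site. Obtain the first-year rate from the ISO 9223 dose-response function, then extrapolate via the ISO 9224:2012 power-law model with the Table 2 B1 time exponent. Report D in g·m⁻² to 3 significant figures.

D(6) = 209 g·m⁻²

zinc: T>10 °C ⇒ hinge -0.071·(21.6−10) = -0.8236
  SO₂ term: 0.0129·90.3^0.44·exp(0.046·58-0.8236) = 0.5917
  Sd branch = 0.0175·Sd^0.57·e^(0.008·RH+0.085·T) = 6.229 μm/a
  sum: 0.5917 + 6.229 → r_corr = 6.821 μm/a
Power-law: D(6) = r_corr · 6^0.813
  D(6) = 6.821 × 6^0.813 = 6.821 × 4.292 = 29.27 μm
  Mass loss = 29.27 μm × 7.14 g/cm³ = 209 g·m⁻²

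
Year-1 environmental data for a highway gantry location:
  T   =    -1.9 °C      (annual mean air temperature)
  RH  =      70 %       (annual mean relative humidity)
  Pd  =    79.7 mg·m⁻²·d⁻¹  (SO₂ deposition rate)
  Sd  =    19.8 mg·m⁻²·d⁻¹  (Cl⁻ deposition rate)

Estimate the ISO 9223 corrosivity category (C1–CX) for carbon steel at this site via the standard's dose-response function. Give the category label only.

carbon steel: temperature factor f = +0.150·(-11.9) = -1.7850
  Pd branch = 1.77·Pd^0.52·e^(0.02·RH+f) = 11.74 μm/a
  Sd branch = 0.102·Sd^0.62·e^(0.033·RH+0.04·T) = 6.064 μm/a
  r_corr = 11.74 + 6.064 = 17.8 μm/a
Category bounds: 1.3…25 μm/a bracket r_corr ⇒ C2

C2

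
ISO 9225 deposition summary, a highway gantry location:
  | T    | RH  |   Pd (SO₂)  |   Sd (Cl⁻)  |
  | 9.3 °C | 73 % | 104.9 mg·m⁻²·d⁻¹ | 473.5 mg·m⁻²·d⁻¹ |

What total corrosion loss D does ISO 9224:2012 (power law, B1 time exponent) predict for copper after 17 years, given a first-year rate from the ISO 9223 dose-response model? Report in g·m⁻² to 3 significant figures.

copper: T≤10 °C ⇒ hinge +0.126·(9.3−10) = -0.0882
  Pd branch = 0.0053·Pd^0.26·e^(0.059·RH+f) = 1.207 μm/a
  Sd branch = 0.01025·Sd^0.27·e^(0.036·RH+0.049·T) = 1.181 μm/a
  sum: 1.207 + 1.181 → r_corr = 2.389 μm/a
ISO 9224: D(t) = r_corr · t^b with b = 0.667 (copper, B1)
  D(17) = 2.389 × 17^0.667 = 2.389 × 6.618 = 15.81 μm
  Mass loss = 15.81 μm × 8.96 g/cm³ = 141.6 g·m⁻²

D(17) = 142 g·m⁻²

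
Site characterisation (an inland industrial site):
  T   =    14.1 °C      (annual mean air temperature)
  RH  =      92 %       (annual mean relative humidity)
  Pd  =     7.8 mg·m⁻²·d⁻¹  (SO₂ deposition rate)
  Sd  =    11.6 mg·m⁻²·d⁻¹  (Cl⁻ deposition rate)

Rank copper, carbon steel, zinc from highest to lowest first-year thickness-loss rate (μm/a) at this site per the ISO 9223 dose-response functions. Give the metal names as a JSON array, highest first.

copper: T>10 °C ⇒ hinge -0.080·(14.1−10) = -0.3280
  sulphur-dioxide contribution → 1.483 μm/a
  chloride contribution → 1.088 μm/a
  total first-year rate 2.571 μm/a
carbon steel: temperature factor f = -0.054·(4.1) = -0.2214
  sulphur-dioxide contribution → 25.99 μm/a
  chloride contribution → 17.06 μm/a
  ⇒ r_corr(carbon steel) = 43.05 μm/a
zinc: temperature factor f = -0.071·(4.1) = -0.2911
  sulphur-dioxide contribution → 1.639 μm/a
  chloride contribution → 0.4897 μm/a
  total first-year rate 2.129 μm/a
Ordering by μm/a: carbon steel (43.1) > copper (2.57) > zinc (2.13)

["carbon steel", "copper", "zinc"]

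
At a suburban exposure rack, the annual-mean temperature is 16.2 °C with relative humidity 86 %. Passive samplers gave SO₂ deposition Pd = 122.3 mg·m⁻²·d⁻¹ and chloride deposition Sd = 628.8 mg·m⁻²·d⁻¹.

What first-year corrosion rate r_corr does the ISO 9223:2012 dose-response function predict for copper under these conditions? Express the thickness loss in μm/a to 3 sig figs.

r_corr = 4.65 μm/a

copper: T>10 °C ⇒ hinge -0.080·(16.2−10) = -0.4960
  sulphur-dioxide contribution → 1.8 μm/a
  chloride contribution → 2.855 μm/a
  ⇒ r_corr(copper) = 4.655 μm/a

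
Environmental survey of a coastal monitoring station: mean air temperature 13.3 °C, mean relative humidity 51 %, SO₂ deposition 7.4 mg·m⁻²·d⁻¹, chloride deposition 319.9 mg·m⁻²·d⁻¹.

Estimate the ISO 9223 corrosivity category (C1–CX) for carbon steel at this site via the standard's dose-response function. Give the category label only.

carbon steel: T>10 °C ⇒ hinge -0.054·(13.3−10) = -0.1782
  sulphur-dioxide contribution → 11.63 μm/a
  chloride contribution → 33.39 μm/a
  ⇒ r_corr(carbon steel) = 45.02 μm/a
45 μm/a falls in (25, 50] for carbon steel → category C3

C3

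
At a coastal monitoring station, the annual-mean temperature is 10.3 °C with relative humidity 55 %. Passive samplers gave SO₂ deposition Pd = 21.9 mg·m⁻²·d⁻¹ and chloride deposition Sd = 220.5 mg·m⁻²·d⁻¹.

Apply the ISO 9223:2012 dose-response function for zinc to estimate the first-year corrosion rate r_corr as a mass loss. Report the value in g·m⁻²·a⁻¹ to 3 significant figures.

r_corr = 14.5 g·m⁻²·a⁻¹

zinc: temperature factor f = -0.071·(0.3) = -0.0213
  sulphur-dioxide contribution → 0.6165 μm/a
  chloride contribution → 1.413 μm/a
  ⇒ r_corr(zinc) = 2.029 μm/a
Convert to mass loss: 2.029 μm/a × 7.14 g/cm³ = 14.49 g·m⁻²·a⁻¹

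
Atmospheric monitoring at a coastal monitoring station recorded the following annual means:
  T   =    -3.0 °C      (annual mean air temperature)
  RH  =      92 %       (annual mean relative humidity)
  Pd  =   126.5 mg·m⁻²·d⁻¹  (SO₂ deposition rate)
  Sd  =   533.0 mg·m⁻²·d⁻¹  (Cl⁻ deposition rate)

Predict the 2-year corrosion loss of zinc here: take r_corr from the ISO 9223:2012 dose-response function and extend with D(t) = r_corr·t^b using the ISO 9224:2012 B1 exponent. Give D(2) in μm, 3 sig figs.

D(2) = 9.79 μm

zinc: T≤10 °C ⇒ hinge +0.038·(-3.0−10) = -0.4940
  sulphur-dioxide contribution → 4.559 μm/a
  chloride contribution → 1.014 μm/a
  total first-year rate 5.574 μm/a
ISO 9224: D(t) = r_corr · t^b with b = 0.813 (zinc, B1)
  D(2) = 5.574 × 2^0.813 = 5.574 × 1.757 = 9.792 μm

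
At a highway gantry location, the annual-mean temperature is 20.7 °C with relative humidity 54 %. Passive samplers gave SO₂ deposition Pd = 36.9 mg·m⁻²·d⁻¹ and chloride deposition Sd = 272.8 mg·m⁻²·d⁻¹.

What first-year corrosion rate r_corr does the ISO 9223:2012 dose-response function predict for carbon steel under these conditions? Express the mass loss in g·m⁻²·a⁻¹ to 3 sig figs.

carbon steel: T>10 °C ⇒ hinge -0.054·(20.7−10) = -0.5778
  sulphur-dioxide contribution → 19.1 μm/a
  chloride contribution → 44.91 μm/a
  total first-year rate 64 μm/a
Convert to mass loss: 64 μm/a × 7.85 g/cm³ = 502.4 g·m⁻²·a⁻¹

r_corr = 502 g·m⁻²·a⁻¹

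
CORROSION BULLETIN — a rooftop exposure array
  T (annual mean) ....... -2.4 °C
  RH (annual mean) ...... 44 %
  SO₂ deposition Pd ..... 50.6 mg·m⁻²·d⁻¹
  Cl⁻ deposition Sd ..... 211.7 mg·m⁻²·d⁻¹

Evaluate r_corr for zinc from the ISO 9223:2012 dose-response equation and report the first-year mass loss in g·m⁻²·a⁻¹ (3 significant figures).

r_corr = 5.51 g·m⁻²·a⁻¹

zinc: f(T) = +0.038·(T−10) [T≤10 °C] = -0.4712
  sulphur-dioxide contribution → 0.3426 μm/a
  chloride contribution → 0.4295 μm/a
  total first-year rate 0.7721 μm/a
Convert to mass loss: 0.7721 μm/a × 7.14 g/cm³ = 5.513 g·m⁻²·a⁻¹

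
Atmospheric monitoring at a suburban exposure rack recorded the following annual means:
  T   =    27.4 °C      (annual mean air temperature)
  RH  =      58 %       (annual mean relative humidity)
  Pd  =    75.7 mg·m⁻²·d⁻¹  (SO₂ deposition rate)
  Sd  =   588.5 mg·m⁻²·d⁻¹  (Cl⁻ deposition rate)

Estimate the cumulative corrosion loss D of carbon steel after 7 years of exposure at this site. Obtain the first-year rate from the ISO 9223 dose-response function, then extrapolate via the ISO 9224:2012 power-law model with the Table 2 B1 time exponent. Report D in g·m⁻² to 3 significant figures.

carbon steel: temperature factor f = -0.054·(17.4) = -0.9396
  Pd branch = 1.77·Pd^0.52·e^(0.02·RH+f) = 20.93 μm/a
  Cl⁻ term: 0.102·588.5^0.62·exp(0.033·58+0.04·27.4) = 107.9
  r_corr = 20.93 + 107.9 = 128.8 μm/a
ISO 9224: D(t) = r_corr · t^b with b = 0.523 (carbon steel, B1)
  D(7) = 128.8 × 7^0.523 = 128.8 × 2.767 = 356.5 μm
  Mass loss = 356.5 μm × 7.85 g/cm³ = 2798 g·m⁻²

D(7) = 2.80e+03 g·m⁻²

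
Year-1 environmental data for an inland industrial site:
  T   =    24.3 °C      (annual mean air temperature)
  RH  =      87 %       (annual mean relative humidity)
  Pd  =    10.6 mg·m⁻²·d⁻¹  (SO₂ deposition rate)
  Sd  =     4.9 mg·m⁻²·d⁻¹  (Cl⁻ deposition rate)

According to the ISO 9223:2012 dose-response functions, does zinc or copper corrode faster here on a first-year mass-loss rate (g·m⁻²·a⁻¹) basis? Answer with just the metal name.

zinc: f(T) = -0.071·(T−10) [T>10 °C] = -1.0153
  sulphur-dioxide contribution → 0.7225 μm/a
  chloride contribution → 0.6851 μm/a
  total first-year rate 1.408 μm/a
  mass loss = 1.408 μm/a × 7.14 g/cm³ = 10.05 g·m⁻²·a⁻¹
copper: T>10 °C ⇒ hinge -0.080·(24.3−10) = -1.1440
  sulphur-dioxide contribution → 0.5288 μm/a
  chloride contribution → 1.187 μm/a
  ⇒ r_corr(copper) = 1.716 μm/a
  mass loss = 1.716 μm/a × 8.96 g/cm³ = 15.37 g·m⁻²·a⁻¹
Ordering by g·m⁻²·a⁻¹: copper (15.4) > zinc (10.1)

copper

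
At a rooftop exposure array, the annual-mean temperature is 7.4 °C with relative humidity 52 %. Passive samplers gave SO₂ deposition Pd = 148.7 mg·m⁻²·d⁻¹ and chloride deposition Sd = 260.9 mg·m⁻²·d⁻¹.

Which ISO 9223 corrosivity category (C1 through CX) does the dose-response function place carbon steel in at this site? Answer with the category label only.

carbon steel: f(T) = +0.150·(T−10) [T≤10 °C] = -0.3900
  SO₂ term: 1.77·148.7^0.52·exp(0.02·52-0.3900) = 45.69
  Sd branch = 0.102·Sd^0.62·e^(0.033·RH+0.04·T) = 24.02 μm/a
  r_corr = 45.69 + 24.02 = 69.72 μm/a
Category bounds: 50…80 μm/a bracket r_corr ⇒ C4

C4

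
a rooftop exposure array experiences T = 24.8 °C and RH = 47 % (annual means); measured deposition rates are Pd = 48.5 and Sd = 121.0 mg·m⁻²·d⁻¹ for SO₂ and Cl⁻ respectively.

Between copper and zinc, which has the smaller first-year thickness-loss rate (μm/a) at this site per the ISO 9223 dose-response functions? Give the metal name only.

copper

copper: temperature factor f = -0.080·(14.8) = -1.1840
  SO₂ term: 0.0053·48.5^0.26·exp(0.059·47-1.1840) = 0.07123
  Sd branch = 0.01025·Sd^0.27·e^(0.036·RH+0.049·T) = 0.6849 μm/a
  r_corr = 0.07123 + 0.6849 = 0.7562 μm/a
zinc: temperature factor f = -0.071·(14.8) = -1.0508
  SO₂ term: 0.0129·48.5^0.44·exp(0.046·47-1.0508) = 0.2162
  Sd branch = 0.0175·Sd^0.57·e^(0.008·RH+0.085·T) = 3.229 μm/a
  sum: 0.2162 + 3.229 → r_corr = 3.445 μm/a
Ordering by μm/a: zinc (3.44) > copper (0.756)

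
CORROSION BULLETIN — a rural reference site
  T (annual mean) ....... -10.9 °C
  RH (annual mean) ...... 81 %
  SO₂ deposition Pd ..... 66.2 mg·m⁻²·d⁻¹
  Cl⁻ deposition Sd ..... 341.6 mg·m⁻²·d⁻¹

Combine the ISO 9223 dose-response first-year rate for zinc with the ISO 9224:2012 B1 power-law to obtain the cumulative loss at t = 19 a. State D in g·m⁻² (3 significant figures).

D(19) = 149 g·m⁻²

zinc: f(T) = +0.038·(T−10) [T≤10 °C] = -0.7942
  SO₂ term: 0.0129·66.2^0.44·exp(0.046·81-0.7942) = 1.531
  Cl⁻ term: 0.0175·341.6^0.57·exp(0.008·81+0.085·-10.9) = 0.3683
  sum: 1.531 + 0.3683 → r_corr = 1.899 μm/a
ISO 9224: D(t) = r_corr · t^b with b = 0.813 (zinc, B1)
  D(19) = 1.899 × 19^0.813 = 1.899 × 10.96 = 20.81 μm
  Mass loss = 20.81 μm × 7.14 g/cm³ = 148.6 g·m⁻²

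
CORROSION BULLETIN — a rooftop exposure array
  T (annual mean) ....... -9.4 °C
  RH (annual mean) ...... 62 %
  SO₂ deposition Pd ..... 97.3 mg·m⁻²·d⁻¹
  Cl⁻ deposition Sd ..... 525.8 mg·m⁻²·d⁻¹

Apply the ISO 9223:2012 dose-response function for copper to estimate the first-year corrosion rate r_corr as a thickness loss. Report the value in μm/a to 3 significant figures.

r_corr = 0.386 μm/a

copper: temperature factor f = +0.126·(-19.4) = -2.4444
  Pd branch = 0.0053·Pd^0.26·e^(0.059·RH+f) = 0.05865 μm/a
  Cl⁻ term: 0.01025·525.8^0.27·exp(0.036·62+0.049·-9.4) = 0.3271
  r_corr = 0.05865 + 0.3271 = 0.3857 μm/a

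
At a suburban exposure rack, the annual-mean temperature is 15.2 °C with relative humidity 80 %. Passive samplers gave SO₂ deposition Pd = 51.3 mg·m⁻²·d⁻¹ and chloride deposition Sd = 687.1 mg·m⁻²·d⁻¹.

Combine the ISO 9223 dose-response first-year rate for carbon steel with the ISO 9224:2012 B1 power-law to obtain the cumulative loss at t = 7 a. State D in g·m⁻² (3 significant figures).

D(7) = 4.39e+03 g·m⁻²

carbon steel: f(T) = -0.054·(T−10) [T>10 °C] = -0.2808
  Pd branch = 1.77·Pd^0.52·e^(0.02·RH+f) = 51.3 μm/a
  Sd branch = 0.102·Sd^0.62·e^(0.033·RH+0.04·T) = 150.7 μm/a
  r_corr = 51.3 + 150.7 = 202 μm/a
Power-law: D(7) = r_corr · 7^0.523
  D(7) = 202 × 7^0.523 = 202 × 2.767 = 558.9 μm
  Mass loss = 558.9 μm × 7.85 g/cm³ = 4388 g·m⁻²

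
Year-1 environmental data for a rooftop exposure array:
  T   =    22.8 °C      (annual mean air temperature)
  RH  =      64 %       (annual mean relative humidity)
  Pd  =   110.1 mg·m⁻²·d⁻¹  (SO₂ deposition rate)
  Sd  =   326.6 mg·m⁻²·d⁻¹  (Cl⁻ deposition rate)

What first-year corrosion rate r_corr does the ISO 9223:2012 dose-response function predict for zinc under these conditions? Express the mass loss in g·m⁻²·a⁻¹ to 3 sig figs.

r_corr = 44.8 g·m⁻²·a⁻¹

zinc: f(T) = -0.071·(T−10) [T>10 °C] = -0.9088
  SO₂ term: 0.0129·110.1^0.44·exp(0.046·64-0.9088) = 0.7814
  Sd branch = 0.0175·Sd^0.57·e^(0.008·RH+0.085·T) = 5.496 μm/a
  sum: 0.7814 + 5.496 → r_corr = 6.277 μm/a
Convert to mass loss: 6.277 μm/a × 7.14 g/cm³ = 44.82 g·m⁻²·a⁻¹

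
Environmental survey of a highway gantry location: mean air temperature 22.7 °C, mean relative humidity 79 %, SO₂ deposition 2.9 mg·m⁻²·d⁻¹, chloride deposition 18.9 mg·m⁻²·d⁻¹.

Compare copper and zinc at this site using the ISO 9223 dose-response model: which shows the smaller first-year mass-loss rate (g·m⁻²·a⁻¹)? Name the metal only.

zinc

copper: f(T) = -0.080·(T−10) [T>10 °C] = -1.0160
  SO₂ term: 0.0053·2.9^0.26·exp(0.059·79-1.0160) = 0.2676
  Sd branch = 0.01025·Sd^0.27·e^(0.036·RH+0.049·T) = 1.185 μm/a
  sum: 0.2676 + 1.185 → r_corr = 1.452 μm/a
  mass loss = 1.452 μm/a × 8.96 g/cm³ = 13.01 g·m⁻²·a⁻¹
zinc: temperature factor f = -0.071·(12.7) = -0.9017
  SO₂ term: 0.0129·2.9^0.44·exp(0.046·79-0.9017) = 0.3167
  Sd branch = 0.0175·Sd^0.57·e^(0.008·RH+0.085·T) = 1.211 μm/a
  sum: 0.3167 + 1.211 → r_corr = 1.527 μm/a
  mass loss = 1.527 μm/a × 7.14 g/cm³ = 10.91 g·m⁻²·a⁻¹
Ordering by g·m⁻²·a⁻¹: copper (13) > zinc (10.9)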